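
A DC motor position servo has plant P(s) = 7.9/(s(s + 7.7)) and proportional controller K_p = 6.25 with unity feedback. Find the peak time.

T_p = 0.534 s

Closed-loop characteristic equation: s² + 7.7s + 49.38 = 0, so ω_n = 7.027 rad/s and ζ = 7.7/(2·7.027) = 0.5479.
Damped frequency ω_d = ω_n√(1−ζ²) = 5.878 rad/s, so peak time T_p = π/ω_d = 0.534 s.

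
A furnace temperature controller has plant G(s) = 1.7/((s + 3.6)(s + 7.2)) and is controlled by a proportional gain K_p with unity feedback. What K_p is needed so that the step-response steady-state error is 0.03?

The loop is type 0, so e_ss(step) = 1/(1 + K_pos) with K_pos = K_p·G(0).
G(0) = 0.06559. Require 1/(1 + K_p·0.06559) = 0.03, so 1 + 0.06559·K_p = 33.33.
K_p = (33.33 − 1)/0.06559 = 493.

K_p = 493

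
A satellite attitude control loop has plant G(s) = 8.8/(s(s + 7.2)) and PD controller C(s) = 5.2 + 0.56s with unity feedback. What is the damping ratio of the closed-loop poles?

ζ = 0.896

Forward path: (5.2 + 0.56s)·8.8/(s(s+7.2)). The closed-loop characteristic equation is s² + (7.2 + 8.8·0.56)s + 8.8·5.2 = 0.
That is s² + 12.13s + 45.76 = 0, so ω_n = 6.765 rad/s and ζ = 12.13/(2·6.765) = 0.8964.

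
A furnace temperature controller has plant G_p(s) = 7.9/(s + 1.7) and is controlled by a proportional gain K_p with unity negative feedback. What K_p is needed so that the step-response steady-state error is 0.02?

For a type-0 loop with proportional control, e_ss = 1/(1 + K_p·G_p(0)).
G_p(0) = 4.647. Require 1/(1 + K_p·4.647) = 0.02, so 1 + 4.647·K_p = 50.
K_p = (50 − 1)/4.647 = 10.5.

K_p = 10.5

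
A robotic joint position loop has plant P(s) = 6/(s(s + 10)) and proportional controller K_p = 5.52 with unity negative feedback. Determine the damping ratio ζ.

The closed-loop denominator is s(s+10) + 5.52·6 = s² + 10s + 33.12.
Matching s² + 2ζω_n s + ω_n²: ω_n = √33.12 = 5.755 rad/s and 2ζω_n = 10, so ζ = 10/(2·5.755) = 0.869.

ζ = 0.869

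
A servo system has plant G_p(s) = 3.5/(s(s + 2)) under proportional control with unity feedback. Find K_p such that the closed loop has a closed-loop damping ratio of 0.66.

Closed-loop characteristic equation: s² + 2s + K_p·3.5 = 0.
So ω_n = √(3.5K_p) and 2ζω_n = 2, giving ζ = 2/(2√(3.5K_p)).
Setting ζ = 0.66: √(3.5K_p) = 2/(2·0.66) = 1.515, so K_p = 2.296/3.5 = 0.656.

K_p = 0.656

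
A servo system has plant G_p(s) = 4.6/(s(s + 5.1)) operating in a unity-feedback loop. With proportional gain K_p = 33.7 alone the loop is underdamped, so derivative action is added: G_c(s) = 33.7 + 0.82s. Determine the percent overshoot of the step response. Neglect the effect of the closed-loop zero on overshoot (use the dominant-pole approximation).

30.2%

Forward path: (33.7 + 0.82s)·4.6/(s(s+5.1)). The closed-loop characteristic equation is s² + (5.1 + 4.6·0.82)s + 4.6·33.7 = 0.
That is s² + 8.872s + 155 = 0, so ω_n = 12.45 rad/s and ζ = 8.872/(2·12.45) = 0.3563.
%OS = 100·exp(−πζ/√(1−ζ²)) = 30.2%.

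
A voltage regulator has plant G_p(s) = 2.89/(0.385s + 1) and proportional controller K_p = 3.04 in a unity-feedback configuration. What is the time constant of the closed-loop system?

Closed loop: T(s) = K_p·G_p/(1+K_p·G_p) = 8.786/(0.385s + 1 + 8.786), with pole at s = −(1 + 8.786)/0.385 = −25.42.
Closed-loop time constant τ = 1/25.42 = 0.0393 s.

τ = 0.0393 s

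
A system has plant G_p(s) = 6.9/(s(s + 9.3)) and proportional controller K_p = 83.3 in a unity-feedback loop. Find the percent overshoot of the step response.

Closed-loop characteristic equation: s² + 9.3s + 574.8 = 0, so ω_n = 23.97 rad/s and ζ = 9.3/(2·23.97) = 0.194.
%OS = 100·exp(−πζ/√(1−ζ²)) = 100·exp(−π·0.194/√0.9624) = 53.7%.

53.7%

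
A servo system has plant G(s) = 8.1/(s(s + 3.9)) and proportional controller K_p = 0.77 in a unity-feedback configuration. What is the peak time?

T_p = 2.01 s

The closed-loop denominator s² + 3.9s + 6.237 gives ω_n = √6.237 = 2.497 and ζ = 3.9/(2ω_n) = 0.7808.
Damped frequency ω_d = ω_n√(1−ζ²) = 1.56 rad/s, so peak time T_p = π/ω_d = 2.01 s.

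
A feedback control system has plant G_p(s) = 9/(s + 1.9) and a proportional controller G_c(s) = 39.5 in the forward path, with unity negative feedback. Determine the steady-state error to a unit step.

0.00532

The loop is type 0. Static position error constant K_pos = G_c(0)·G_p(0) = 39.5·4.737 = 187.1.
Steady-state error to a unit step: e_ss = 1/(1+K_pos) = 1/188.1 = 0.00532.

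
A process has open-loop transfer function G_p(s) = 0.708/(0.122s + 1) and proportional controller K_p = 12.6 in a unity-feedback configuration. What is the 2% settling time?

Closed loop: T(s) = K_p·G_p/(1+K_p·G_p) = 8.921/(0.122s + 1 + 8.921), with pole at s = −(1 + 8.921)/0.122 = −81.32.
τ = 1/81.32 = 0.0123 s, so 2% settling time ≈ 4τ = 0.0492 s.

T_s ≈ 0.0492 s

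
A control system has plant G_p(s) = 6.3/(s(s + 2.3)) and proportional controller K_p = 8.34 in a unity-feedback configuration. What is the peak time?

T_p = 0.439 s

Closed-loop characteristic equation: s² + 2.3s + 52.54 = 0, so ω_n = 7.249 rad/s and ζ = 2.3/(2·7.249) = 0.1587.
Damped frequency ω_d = ω_n√(1−ζ²) = 7.157 rad/s, so peak time T_p = π/ω_d = 0.439 s.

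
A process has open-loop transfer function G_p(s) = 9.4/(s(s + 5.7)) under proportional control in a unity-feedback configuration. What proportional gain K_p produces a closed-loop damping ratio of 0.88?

K_p = 1.12

Closed-loop characteristic equation: s² + 5.7s + K_p·9.4 = 0.
So ω_n = √(9.4K_p) and 2ζω_n = 5.7, giving ζ = 5.7/(2√(9.4K_p)).
Setting ζ = 0.88: √(9.4K_p) = 5.7/(2·0.88) = 3.239, so K_p = 10.49/9.4 = 1.12.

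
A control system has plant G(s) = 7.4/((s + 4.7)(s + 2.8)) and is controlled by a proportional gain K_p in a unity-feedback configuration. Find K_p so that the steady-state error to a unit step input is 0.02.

For a type-0 loop with proportional control, e_ss = 1/(1 + K_p·G(0)).
G(0) = 0.5623. Require 1/(1 + K_p·0.5623) = 0.02, so 1 + 0.5623·K_p = 50.
K_p = (50 − 1)/0.5623 = 87.1.

K_p = 87.1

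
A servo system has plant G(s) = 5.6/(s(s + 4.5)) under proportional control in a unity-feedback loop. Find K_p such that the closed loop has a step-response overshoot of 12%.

K_p = 2.89

From %OS = 100·exp(−πζ/√(1−ζ²)) = 12%, ζ = −ln(0.12)/√(π²+ln²(0.12)) = 0.5594.
Characteristic equation s² + 4.5s + 5.6K_p = 0 gives ζ = 4.5/(2√(5.6K_p)).
Setting ζ = 0.5594: √(5.6K_p) = 4.5/(2·0.5594) = 4.022, so K_p = 16.18/5.6 = 2.89.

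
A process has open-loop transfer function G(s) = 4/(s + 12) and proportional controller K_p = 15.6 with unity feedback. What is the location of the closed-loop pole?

Closed-loop transfer function: T(s) = K_p·G(s)/(1 + K_p·G(s)) = 62.4/(s + 12 + 62.4) = 62.4/(s + 74.4).
The closed-loop pole is at s = −74.4.

s = -74.4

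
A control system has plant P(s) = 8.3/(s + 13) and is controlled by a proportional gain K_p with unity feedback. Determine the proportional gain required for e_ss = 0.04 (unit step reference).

Steady-state error for a unit step on this type-0 loop is 1/(1 + K_p·P(0)).
P(0) = 0.6385. Require 1/(1 + K_p·0.6385) = 0.04, so 1 + 0.6385·K_p = 25.
K_p = (25 − 1)/0.6385 = 37.6.

K_p = 37.6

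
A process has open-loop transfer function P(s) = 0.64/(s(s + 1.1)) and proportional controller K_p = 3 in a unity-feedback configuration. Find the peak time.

From 1 + K_pP(s) = 0: s² + 1.1s + 1.92 = 0 ⇒ ω_n = 1.386, ζ = 0.3969.
Damped frequency ω_d = ω_n√(1−ζ²) = 1.272 rad/s, so peak time T_p = π/ω_d = 2.47 s.

T_p = 2.47 s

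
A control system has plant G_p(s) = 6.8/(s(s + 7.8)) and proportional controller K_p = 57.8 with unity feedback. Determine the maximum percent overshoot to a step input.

53.2%

The closed-loop denominator s² + 7.8s + 393 gives ω_n = √393 = 19.83 and ζ = 7.8/(2ω_n) = 0.1967.
%OS = 100·exp(−πζ/√(1−ζ²)) = 100·exp(−π·0.1967/√0.9613) = 53.2%.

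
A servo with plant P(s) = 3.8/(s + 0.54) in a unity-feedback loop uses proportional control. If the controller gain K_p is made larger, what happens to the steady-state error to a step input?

decrease

The position error constant K_pos = K_p·P(0) grows with K_p, and e_ss = 1/(1+K_pos) falls.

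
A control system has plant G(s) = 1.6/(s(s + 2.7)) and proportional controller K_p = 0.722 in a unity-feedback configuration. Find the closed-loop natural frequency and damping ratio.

1 + K_p·G(s) = 0 gives s² + 2.7s + 1.155 = 0.
Matching s² + 2ζω_n s + ω_n²: ω_n = √1.155 = 1.075 rad/s and 2ζω_n = 2.7, so ζ = 2.7/(2·1.075) = 1.26.

ω_n = 1.07 rad/s, ζ = 1.26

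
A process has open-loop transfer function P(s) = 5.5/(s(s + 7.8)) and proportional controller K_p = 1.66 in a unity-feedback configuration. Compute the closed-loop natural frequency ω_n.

ω_n = 3.02 rad/s

1 + K_p·P(s) = 0 gives s² + 7.8s + 9.13 = 0.
So ω_n² = 9.13 ⇒ ω_n = 3.022 rad/s, and ζ = 7.8/(2ω_n) = 1.29.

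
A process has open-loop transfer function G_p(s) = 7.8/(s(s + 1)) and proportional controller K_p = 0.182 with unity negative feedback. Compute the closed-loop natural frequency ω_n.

ω_n = 1.19 rad/s

The closed-loop denominator is s(s+1) + 0.182·7.8 = s² + 1s + 1.42.
Matching s² + 2ζω_n s + ω_n²: ω_n = √1.42 = 1.191 rad/s and 2ζω_n = 1, so ζ = 1/(2·1.191) = 0.42.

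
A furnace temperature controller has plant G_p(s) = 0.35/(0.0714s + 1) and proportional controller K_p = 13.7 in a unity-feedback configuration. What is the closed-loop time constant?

τ = 0.0123 s

Closed loop: T(s) = K_p·G_p/(1+K_p·G_p) = 4.795/(0.0714s + 1 + 4.795), with pole at s = −(1 + 4.795)/0.0714 = −81.16.
Closed-loop time constant τ = 1/81.16 = 0.0123 s.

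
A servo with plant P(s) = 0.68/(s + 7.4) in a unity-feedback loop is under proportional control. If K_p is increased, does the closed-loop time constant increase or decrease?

The closed-loop bandwidth 7.4+K_p·0.68 grows with K_p, so τ shrinks.

decrease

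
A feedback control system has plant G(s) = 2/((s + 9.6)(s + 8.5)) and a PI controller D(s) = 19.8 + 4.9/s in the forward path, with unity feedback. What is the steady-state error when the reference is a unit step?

The open loop D(s)G(s) has a pole at the origin (type 1), so the static position error constant is infinite and e_ss = 1/(1+∞) = 0.

0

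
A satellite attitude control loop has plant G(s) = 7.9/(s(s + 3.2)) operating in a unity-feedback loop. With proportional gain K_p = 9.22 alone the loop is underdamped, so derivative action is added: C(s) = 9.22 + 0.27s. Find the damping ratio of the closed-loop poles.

Forward path: (9.22 + 0.27s)·7.9/(s(s+3.2)). The closed-loop characteristic equation is s² + (3.2 + 7.9·0.27)s + 7.9·9.22 = 0.
That is s² + 5.333s + 72.84 = 0, so ω_n = 8.535 rad/s and ζ = 5.333/(2·8.535) = 0.3124.

ζ = 0.312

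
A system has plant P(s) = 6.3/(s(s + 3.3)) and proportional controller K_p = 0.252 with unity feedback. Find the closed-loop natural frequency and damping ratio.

With unity feedback the closed-loop characteristic equation is s² + 3.3s + 0.252·6.3 = s² + 3.3s + 1.588 = 0.
So ω_n² = 1.588 ⇒ ω_n = 1.26 rad/s, and ζ = 3.3/(2ω_n) = 1.31.

ω_n = 1.26 rad/s, ζ = 1.31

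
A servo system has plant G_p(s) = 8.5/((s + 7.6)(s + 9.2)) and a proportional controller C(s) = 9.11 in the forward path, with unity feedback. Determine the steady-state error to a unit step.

0.475

The loop is type 0. Static position error constant K_pos = C(0)·G_p(0) = 9.11·0.1216 = 1.107.
Steady-state error to a unit step: e_ss = 1/(1+K_pos) = 1/2.107 = 0.475.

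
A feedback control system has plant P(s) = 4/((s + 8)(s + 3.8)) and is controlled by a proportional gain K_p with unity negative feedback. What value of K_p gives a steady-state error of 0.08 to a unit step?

K_p = 87.4

For a type-0 loop with proportional control, e_ss = 1/(1 + K_p·P(0)).
P(0) = 0.1316. Require 1/(1 + K_p·0.1316) = 0.08, so 1 + 0.1316·K_p = 12.5.
K_p = (12.5 − 1)/0.1316 = 87.4.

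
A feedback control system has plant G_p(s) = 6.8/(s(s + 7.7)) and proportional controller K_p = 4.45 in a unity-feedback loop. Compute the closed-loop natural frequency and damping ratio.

ω_n = 5.5 rad/s, ζ = 0.7

1 + K_p·G_p(s) = 0 gives s² + 7.7s + 30.26 = 0.
So ω_n² = 30.26 ⇒ ω_n = 5.501 rad/s, and ζ = 7.7/(2ω_n) = 0.7.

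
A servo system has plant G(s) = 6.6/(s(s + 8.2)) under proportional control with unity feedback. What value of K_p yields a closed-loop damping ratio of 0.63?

K_p = 6.42

Closed-loop characteristic equation: s² + 8.2s + K_p·6.6 = 0.
So ω_n = √(6.6K_p) and 2ζω_n = 8.2, giving ζ = 8.2/(2√(6.6K_p)).
Setting ζ = 0.63: √(6.6K_p) = 8.2/(2·0.63) = 6.508, so K_p = 42.35/6.6 = 6.42.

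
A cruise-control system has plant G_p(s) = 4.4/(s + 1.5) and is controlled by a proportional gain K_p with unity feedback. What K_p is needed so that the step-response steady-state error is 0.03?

The loop is type 0, so e_ss(step) = 1/(1 + K_pos) with K_pos = K_p·G_p(0).
G_p(0) = 2.933. Require 1/(1 + K_p·2.933) = 0.03, so 1 + 2.933·K_p = 33.33.
K_p = (33.33 − 1)/2.933 = 11.

K_p = 11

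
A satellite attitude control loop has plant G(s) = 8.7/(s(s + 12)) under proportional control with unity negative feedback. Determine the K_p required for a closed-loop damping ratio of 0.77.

K_p = 6.98

Closed-loop characteristic equation: s² + 12s + K_p·8.7 = 0.
So ω_n = √(8.7K_p) and 2ζω_n = 12, giving ζ = 12/(2√(8.7K_p)).
Setting ζ = 0.77: √(8.7K_p) = 12/(2·0.77) = 7.792, so K_p = 60.72/8.7 = 6.98.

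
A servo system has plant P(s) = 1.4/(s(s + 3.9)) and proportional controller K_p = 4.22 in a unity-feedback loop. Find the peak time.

T_p = 2.17 s

The closed-loop denominator s² + 3.9s + 5.908 gives ω_n = √5.908 = 2.431 and ζ = 3.9/(2ω_n) = 0.8023.
Damped frequency ω_d = ω_n√(1−ζ²) = 1.451 rad/s, so peak time T_p = π/ω_d = 2.17 s.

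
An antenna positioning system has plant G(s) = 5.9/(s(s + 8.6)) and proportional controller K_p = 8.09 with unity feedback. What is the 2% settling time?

The closed-loop denominator s² + 8.6s + 47.73 gives ω_n = √47.73 = 6.909 and ζ = 8.6/(2ω_n) = 0.6224.
2% settling time T_s ≈ 4/(ζω_n) = 4/4.3 = 0.93 s.

T_s ≈ 0.93 s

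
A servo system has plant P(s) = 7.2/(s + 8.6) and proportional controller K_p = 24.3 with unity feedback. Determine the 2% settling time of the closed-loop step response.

Closed-loop transfer function: T(s) = K_p·P(s)/(1 + K_p·P(s)) = 175/(s + 8.6 + 175) = 175/(s + 183.6).
Time constant τ = 1/183.6 = 0.005448 s, so the 2% settling time is about 4τ = 0.0218 s.

T_s ≈ 0.0218 s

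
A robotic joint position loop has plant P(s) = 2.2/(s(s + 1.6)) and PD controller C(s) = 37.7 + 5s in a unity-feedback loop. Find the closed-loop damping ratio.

Forward path: (37.7 + 5s)·2.2/(s(s+1.6)). The closed-loop characteristic equation is s² + (1.6 + 2.2·5)s + 2.2·37.7 = 0.
That is s² + 12.6s + 82.94 = 0, so ω_n = 9.107 rad/s and ζ = 12.6/(2·9.107) = 0.6918.

ζ = 0.692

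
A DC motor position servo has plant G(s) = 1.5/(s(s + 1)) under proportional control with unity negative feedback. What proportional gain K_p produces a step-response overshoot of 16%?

K_p = 0.656

From %OS = 100·exp(−πζ/√(1−ζ²)) = 16%, ζ = −ln(0.16)/√(π²+ln²(0.16)) = 0.5039.
Characteristic equation s² + 1s + 1.5K_p = 0 gives ζ = 1/(2√(1.5K_p)).
Setting ζ = 0.5039: √(1.5K_p) = 1/(2·0.5039) = 0.9923, so K_p = 0.9847/1.5 = 0.656.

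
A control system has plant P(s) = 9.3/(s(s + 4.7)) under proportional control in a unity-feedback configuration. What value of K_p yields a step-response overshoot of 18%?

From %OS = 100·exp(−πζ/√(1−ζ²)) = 18%, ζ = −ln(0.18)/√(π²+ln²(0.18)) = 0.4791.
Characteristic equation s² + 4.7s + 9.3K_p = 0 gives ζ = 4.7/(2√(9.3K_p)).
Setting ζ = 0.4791: √(9.3K_p) = 4.7/(2·0.4791) = 4.905, so K_p = 24.06/9.3 = 2.59.

K_p = 2.59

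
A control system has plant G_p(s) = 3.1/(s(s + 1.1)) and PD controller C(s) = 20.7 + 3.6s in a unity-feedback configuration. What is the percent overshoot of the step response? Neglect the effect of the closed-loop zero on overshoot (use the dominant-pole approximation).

Forward path: (20.7 + 3.6s)·3.1/(s(s+1.1)). The closed-loop characteristic equation is s² + (1.1 + 3.1·3.6)s + 3.1·20.7 = 0.
That is s² + 12.26s + 64.17 = 0, so ω_n = 8.011 rad/s and ζ = 12.26/(2·8.011) = 0.7652.
%OS = 100·exp(−πζ/√(1−ζ²)) = 2.39%.

2.39%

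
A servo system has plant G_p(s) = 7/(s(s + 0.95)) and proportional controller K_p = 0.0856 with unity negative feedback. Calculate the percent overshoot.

Closed-loop characteristic equation: s² + 0.95s + 0.5992 = 0, so ω_n = 0.7741 rad/s and ζ = 0.95/(2·0.7741) = 0.6136.
%OS = 100·exp(−πζ/√(1−ζ²)) = 100·exp(−π·0.6136/√0.6235) = 8.7%.

8.7%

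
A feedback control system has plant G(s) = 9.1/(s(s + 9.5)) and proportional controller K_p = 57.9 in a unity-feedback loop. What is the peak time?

The closed-loop denominator s² + 9.5s + 526.9 gives ω_n = √526.9 = 22.95 and ζ = 9.5/(2ω_n) = 0.2069.
Damped frequency ω_d = ω_n√(1−ζ²) = 22.46 rad/s, so peak time T_p = π/ω_d = 0.14 s.

T_p = 0.14 s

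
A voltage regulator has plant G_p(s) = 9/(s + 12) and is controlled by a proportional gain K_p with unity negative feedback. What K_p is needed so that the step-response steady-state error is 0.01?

For a type-0 loop with proportional control, e_ss = 1/(1 + K_p·G_p(0)).
G_p(0) = 0.75. Require 1/(1 + K_p·0.75) = 0.01, so 1 + 0.75·K_p = 100.
K_p = (100 − 1)/0.75 = 132.

K_p = 132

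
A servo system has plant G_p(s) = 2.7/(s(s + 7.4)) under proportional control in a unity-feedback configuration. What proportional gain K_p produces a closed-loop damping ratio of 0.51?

Closed-loop characteristic equation: s² + 7.4s + K_p·2.7 = 0.
So ω_n = √(2.7K_p) and 2ζω_n = 7.4, giving ζ = 7.4/(2√(2.7K_p)).
Setting ζ = 0.51: √(2.7K_p) = 7.4/(2·0.51) = 7.255, so K_p = 52.63/2.7 = 19.5.

K_p = 19.5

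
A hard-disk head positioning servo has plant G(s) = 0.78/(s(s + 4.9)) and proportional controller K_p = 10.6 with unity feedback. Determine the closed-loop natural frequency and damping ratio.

The closed-loop denominator is s(s+4.9) + 10.6·0.78 = s² + 4.9s + 8.268.
Matching s² + 2ζω_n s + ω_n²: ω_n = √8.268 = 2.875 rad/s and 2ζω_n = 4.9, so ζ = 4.9/(2·2.875) = 0.852.

ω_n = 2.88 rad/s, ζ = 0.852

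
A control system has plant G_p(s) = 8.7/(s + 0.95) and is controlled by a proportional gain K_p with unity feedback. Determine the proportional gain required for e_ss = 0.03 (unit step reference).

For a type-0 loop with proportional control, e_ss = 1/(1 + K_p·G_p(0)).
G_p(0) = 9.158. Require 1/(1 + K_p·9.158) = 0.03, so 1 + 9.158·K_p = 33.33.
K_p = (33.33 − 1)/9.158 = 3.53.

K_p = 3.53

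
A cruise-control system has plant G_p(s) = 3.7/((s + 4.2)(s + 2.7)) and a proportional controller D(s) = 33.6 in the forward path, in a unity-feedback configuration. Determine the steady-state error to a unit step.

0.0836

The loop is type 0. Static position error constant K_pos = D(0)·G_p(0) = 33.6·0.3263 = 10.96.
Steady-state error to a unit step: e_ss = 1/(1+K_pos) = 1/11.96 = 0.0836.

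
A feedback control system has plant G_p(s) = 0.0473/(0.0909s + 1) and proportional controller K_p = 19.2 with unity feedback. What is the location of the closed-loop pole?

s = -20.99

Closed loop: T(s) = K_p·G_p/(1+K_p·G_p) = 0.9082/(0.0909s + 1 + 0.9082), with pole at s = −(1 + 0.9082)/0.0909 = −20.99.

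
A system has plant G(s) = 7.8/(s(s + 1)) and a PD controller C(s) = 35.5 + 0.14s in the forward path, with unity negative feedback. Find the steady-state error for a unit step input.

0

The open loop C(s)G(s) has a pole at the origin (type 1), so the static position error constant is infinite and e_ss = 1/(1+∞) = 0.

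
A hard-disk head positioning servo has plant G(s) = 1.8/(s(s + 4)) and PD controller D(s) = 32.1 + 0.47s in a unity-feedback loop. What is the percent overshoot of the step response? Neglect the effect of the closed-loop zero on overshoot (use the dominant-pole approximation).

34.8%

Forward path: (32.1 + 0.47s)·1.8/(s(s+4)). The closed-loop characteristic equation is s² + (4 + 1.8·0.47)s + 1.8·32.1 = 0.
That is s² + 4.846s + 57.78 = 0, so ω_n = 7.601 rad/s and ζ = 4.846/(2·7.601) = 0.3188.
%OS = 100·exp(−πζ/√(1−ζ²)) = 34.8%.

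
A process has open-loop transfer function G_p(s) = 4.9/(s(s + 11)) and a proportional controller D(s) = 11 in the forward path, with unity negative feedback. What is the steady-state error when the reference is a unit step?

The open loop D(s)G_p(s) has a pole at the origin (type 1), so the static position error constant is infinite and e_ss = 1/(1+∞) = 0.

0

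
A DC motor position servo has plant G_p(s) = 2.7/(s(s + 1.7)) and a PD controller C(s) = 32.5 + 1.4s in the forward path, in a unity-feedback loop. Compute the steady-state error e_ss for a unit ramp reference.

The loop has one pole at the origin (type 1). Velocity error constant K_v = lim_{s→0} s·C(s)G_p(s) = 32.5·2.7/1.7 = 51.62.
Steady-state error to a unit ramp: e_ss = 1/K_v = 0.0194.

0.0194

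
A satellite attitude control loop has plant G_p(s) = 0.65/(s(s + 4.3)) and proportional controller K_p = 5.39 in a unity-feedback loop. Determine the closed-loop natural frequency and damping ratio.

ω_n = 1.87 rad/s, ζ = 1.15

The closed-loop denominator is s(s+4.3) + 5.39·0.65 = s² + 4.3s + 3.503.
Matching s² + 2ζω_n s + ω_n²: ω_n = √3.503 = 1.872 rad/s and 2ζω_n = 4.3, so ζ = 4.3/(2·1.872) = 1.15.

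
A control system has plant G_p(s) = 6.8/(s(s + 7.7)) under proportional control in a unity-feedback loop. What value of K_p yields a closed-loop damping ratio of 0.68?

K_p = 4.71

Closed-loop characteristic equation: s² + 7.7s + K_p·6.8 = 0.
So ω_n = √(6.8K_p) and 2ζω_n = 7.7, giving ζ = 7.7/(2√(6.8K_p)).
Setting ζ = 0.68: √(6.8K_p) = 7.7/(2·0.68) = 5.662, so K_p = 32.06/6.8 = 4.71.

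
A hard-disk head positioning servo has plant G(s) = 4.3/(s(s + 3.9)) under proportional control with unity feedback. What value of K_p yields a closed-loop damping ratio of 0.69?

K_p = 1.86

Closed-loop characteristic equation: s² + 3.9s + K_p·4.3 = 0.
So ω_n = √(4.3K_p) and 2ζω_n = 3.9, giving ζ = 3.9/(2√(4.3K_p)).
Setting ζ = 0.69: √(4.3K_p) = 3.9/(2·0.69) = 2.826, so K_p = 7.987/4.3 = 1.86.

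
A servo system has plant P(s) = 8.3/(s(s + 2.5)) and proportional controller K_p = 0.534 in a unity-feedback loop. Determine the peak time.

T_p = 1.85 s

From 1 + K_pP(s) = 0: s² + 2.5s + 4.432 = 0 ⇒ ω_n = 2.105, ζ = 0.5937.
Damped frequency ω_d = ω_n√(1−ζ²) = 1.694 rad/s, so peak time T_p = π/ω_d = 1.85 s.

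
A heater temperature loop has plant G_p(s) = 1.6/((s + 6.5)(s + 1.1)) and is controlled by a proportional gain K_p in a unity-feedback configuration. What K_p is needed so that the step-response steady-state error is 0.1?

K_p = 40.2

The loop is type 0, so e_ss(step) = 1/(1 + K_pos) with K_pos = K_p·G_p(0).
G_p(0) = 0.2238. Require 1/(1 + K_p·0.2238) = 0.1, so 1 + 0.2238·K_p = 10.
K_p = (10 − 1)/0.2238 = 40.2.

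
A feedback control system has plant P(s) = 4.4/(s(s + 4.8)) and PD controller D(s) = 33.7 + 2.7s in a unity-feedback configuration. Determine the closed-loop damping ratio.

ζ = 0.685

Forward path: (33.7 + 2.7s)·4.4/(s(s+4.8)). The closed-loop characteristic equation is s² + (4.8 + 4.4·2.7)s + 4.4·33.7 = 0.
That is s² + 16.68s + 148.3 = 0, so ω_n = 12.18 rad/s and ζ = 16.68/(2·12.18) = 0.6849.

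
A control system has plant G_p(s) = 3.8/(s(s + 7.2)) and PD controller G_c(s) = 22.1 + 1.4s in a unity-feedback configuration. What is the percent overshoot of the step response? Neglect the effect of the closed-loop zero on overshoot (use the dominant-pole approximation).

Forward path: (22.1 + 1.4s)·3.8/(s(s+7.2)). The closed-loop characteristic equation is s² + (7.2 + 3.8·1.4)s + 3.8·22.1 = 0.
That is s² + 12.52s + 83.98 = 0, so ω_n = 9.164 rad/s and ζ = 12.52/(2·9.164) = 0.6831.
%OS = 100·exp(−πζ/√(1−ζ²)) = 5.29%.

5.29%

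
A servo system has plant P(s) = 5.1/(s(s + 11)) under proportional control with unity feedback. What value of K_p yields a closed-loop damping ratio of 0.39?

Closed-loop characteristic equation: s² + 11s + K_p·5.1 = 0.
So ω_n = √(5.1K_p) and 2ζω_n = 11, giving ζ = 11/(2√(5.1K_p)).
Setting ζ = 0.39: √(5.1K_p) = 11/(2·0.39) = 14.1, so K_p = 198.9/5.1 = 39.

K_p = 39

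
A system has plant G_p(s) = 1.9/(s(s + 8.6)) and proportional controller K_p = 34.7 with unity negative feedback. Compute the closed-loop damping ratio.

With unity feedback the closed-loop characteristic equation is s² + 8.6s + 34.7·1.9 = s² + 8.6s + 65.93 = 0.
So ω_n² = 65.93 ⇒ ω_n = 8.12 rad/s, and ζ = 8.6/(2ω_n) = 0.53.

ζ = 0.53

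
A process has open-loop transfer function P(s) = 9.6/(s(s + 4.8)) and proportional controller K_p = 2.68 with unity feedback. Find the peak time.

The closed-loop denominator s² + 4.8s + 25.73 gives ω_n = √25.73 = 5.072 and ζ = 4.8/(2ω_n) = 0.4732.
Damped frequency ω_d = ω_n√(1−ζ²) = 4.469 rad/s, so peak time T_p = π/ω_d = 0.703 s.

T_p = 0.703 s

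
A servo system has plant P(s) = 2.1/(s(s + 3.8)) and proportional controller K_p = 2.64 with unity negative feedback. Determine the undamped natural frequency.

The closed-loop denominator is s(s+3.8) + 2.64·2.1 = s² + 3.8s + 5.544.
Matching s² + 2ζω_n s + ω_n²: ω_n = √5.544 = 2.355 rad/s and 2ζω_n = 3.8, so ζ = 3.8/(2·2.355) = 0.807.

ω_n = 2.35 rad/s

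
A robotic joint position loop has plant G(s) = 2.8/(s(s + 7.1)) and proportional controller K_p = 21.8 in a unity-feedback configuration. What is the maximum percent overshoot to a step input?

From 1 + K_pG(s) = 0: s² + 7.1s + 61.04 = 0 ⇒ ω_n = 7.813, ζ = 0.4544.
%OS = 100·exp(−πζ/√(1−ζ²)) = 100·exp(−π·0.4544/√0.7935) = 20.1%.

20.1%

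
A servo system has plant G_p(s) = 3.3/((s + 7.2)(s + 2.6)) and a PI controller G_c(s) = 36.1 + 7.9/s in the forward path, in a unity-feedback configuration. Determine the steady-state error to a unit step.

The open loop G_c(s)G_p(s) has a pole at the origin (type 1), so the static position error constant is infinite and e_ss = 1/(1+∞) = 0.

0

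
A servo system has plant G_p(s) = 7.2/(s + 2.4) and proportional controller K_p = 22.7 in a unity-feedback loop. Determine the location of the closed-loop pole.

Closed-loop transfer function: T(s) = K_p·G_p(s)/(1 + K_p·G_p(s)) = 163.4/(s + 2.4 + 163.4) = 163.4/(s + 165.8).
The closed-loop pole is at s = −165.8.

s = -165.8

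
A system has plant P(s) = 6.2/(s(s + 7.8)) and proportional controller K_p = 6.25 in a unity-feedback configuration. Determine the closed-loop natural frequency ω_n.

The closed-loop denominator is s(s+7.8) + 6.25·6.2 = s² + 7.8s + 38.75.
So ω_n² = 38.75 ⇒ ω_n = 6.225 rad/s, and ζ = 7.8/(2ω_n) = 0.627.

ω_n = 6.22 rad/s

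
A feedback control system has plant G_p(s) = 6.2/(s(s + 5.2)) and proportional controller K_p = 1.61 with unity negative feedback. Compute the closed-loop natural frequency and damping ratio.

1 + K_p·G_p(s) = 0 gives s² + 5.2s + 9.982 = 0.
So ω_n² = 9.982 ⇒ ω_n = 3.159 rad/s, and ζ = 5.2/(2ω_n) = 0.823.

ω_n = 3.16 rad/s, ζ = 0.823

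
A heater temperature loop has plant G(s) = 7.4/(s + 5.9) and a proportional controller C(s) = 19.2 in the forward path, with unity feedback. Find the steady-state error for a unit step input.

The loop is type 0. Static position error constant K_pos = C(0)·G(0) = 19.2·1.254 = 24.08.
Steady-state error to a unit step: e_ss = 1/(1+K_pos) = 1/25.08 = 0.0399.

0.0399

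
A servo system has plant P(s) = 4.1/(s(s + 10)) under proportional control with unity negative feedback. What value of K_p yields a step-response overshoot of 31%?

From %OS = 100·exp(−πζ/√(1−ζ²)) = 31%, ζ = −ln(0.31)/√(π²+ln²(0.31)) = 0.3493.
Characteristic equation s² + 10s + 4.1K_p = 0 gives ζ = 10/(2√(4.1K_p)).
Setting ζ = 0.3493: √(4.1K_p) = 10/(2·0.3493) = 14.31, so K_p = 204.9/4.1 = 50.

K_p = 50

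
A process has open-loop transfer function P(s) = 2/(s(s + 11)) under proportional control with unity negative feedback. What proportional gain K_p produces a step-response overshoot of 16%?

From %OS = 100·exp(−πζ/√(1−ζ²)) = 16%, ζ = −ln(0.16)/√(π²+ln²(0.16)) = 0.5039.
Characteristic equation s² + 11s + 2K_p = 0 gives ζ = 11/(2√(2K_p)).
Setting ζ = 0.5039: √(2K_p) = 11/(2·0.5039) = 10.92, so K_p = 119.1/2 = 59.6.

K_p = 59.6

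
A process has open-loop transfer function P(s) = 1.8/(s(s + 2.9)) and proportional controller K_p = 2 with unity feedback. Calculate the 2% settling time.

T_s ≈ 2.76 s

Closed-loop characteristic equation: s² + 2.9s + 3.6 = 0, so ω_n = 1.897 rad/s and ζ = 2.9/(2·1.897) = 0.7642.
2% settling time T_s ≈ 4/(ζω_n) = 4/1.45 = 2.76 s.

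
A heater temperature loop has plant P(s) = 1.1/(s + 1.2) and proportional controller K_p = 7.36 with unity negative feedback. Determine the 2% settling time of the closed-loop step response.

Closed-loop transfer function: T(s) = K_p·P(s)/(1 + K_p·P(s)) = 8.096/(s + 1.2 + 8.096) = 8.096/(s + 9.296).
Time constant τ = 1/9.296 = 0.1076 s, so the 2% settling time is about 4τ = 0.43 s.

T_s ≈ 0.43 s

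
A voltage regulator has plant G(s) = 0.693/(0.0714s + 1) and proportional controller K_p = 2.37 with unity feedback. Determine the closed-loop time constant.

Closed loop: T(s) = K_p·G/(1+K_p·G) = 1.642/(0.0714s + 1 + 1.642), with pole at s = −(1 + 1.642)/0.0714 = −37.01.
Closed-loop time constant τ = 1/37.01 = 0.027 s.

τ = 0.027 s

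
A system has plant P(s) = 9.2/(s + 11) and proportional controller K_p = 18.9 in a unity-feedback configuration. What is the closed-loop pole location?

Closed-loop transfer function: T(s) = K_p·P(s)/(1 + K_p·P(s)) = 173.9/(s + 11 + 173.9) = 173.9/(s + 184.9).
The closed-loop pole is at s = −184.9.

s = -184.9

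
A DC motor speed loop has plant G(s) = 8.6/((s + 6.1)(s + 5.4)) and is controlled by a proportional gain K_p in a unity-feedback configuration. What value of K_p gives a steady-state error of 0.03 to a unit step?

K_p = 124

Steady-state error for a unit step on this type-0 loop is 1/(1 + K_p·G(0)).
G(0) = 0.2611. Require 1/(1 + K_p·0.2611) = 0.03, so 1 + 0.2611·K_p = 33.33.
K_p = (33.33 − 1)/0.2611 = 124.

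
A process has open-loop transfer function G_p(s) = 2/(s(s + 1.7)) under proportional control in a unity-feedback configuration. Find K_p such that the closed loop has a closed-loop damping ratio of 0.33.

K_p = 3.32

Closed-loop characteristic equation: s² + 1.7s + K_p·2 = 0.
So ω_n = √(2K_p) and 2ζω_n = 1.7, giving ζ = 1.7/(2√(2K_p)).
Setting ζ = 0.33: √(2K_p) = 1.7/(2·0.33) = 2.576, so K_p = 6.635/2 = 3.32.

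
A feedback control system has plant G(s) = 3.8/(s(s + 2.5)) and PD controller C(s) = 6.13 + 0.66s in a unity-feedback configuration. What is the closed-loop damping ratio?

Forward path: (6.13 + 0.66s)·3.8/(s(s+2.5)). The closed-loop characteristic equation is s² + (2.5 + 3.8·0.66)s + 3.8·6.13 = 0.
That is s² + 5.008s + 23.29 = 0, so ω_n = 4.826 rad/s and ζ = 5.008/(2·4.826) = 0.5188.

ζ = 0.519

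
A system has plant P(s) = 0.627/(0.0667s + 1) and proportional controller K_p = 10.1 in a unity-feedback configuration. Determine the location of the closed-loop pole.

Closed loop: T(s) = K_p·P/(1+K_p·P) = 6.333/(0.0667s + 1 + 6.333), with pole at s = −(1 + 6.333)/0.0667 = −109.9.

s = -109.9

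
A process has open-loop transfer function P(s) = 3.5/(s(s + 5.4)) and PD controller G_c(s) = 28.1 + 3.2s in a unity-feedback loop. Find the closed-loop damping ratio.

Forward path: (28.1 + 3.2s)·3.5/(s(s+5.4)). The closed-loop characteristic equation is s² + (5.4 + 3.5·3.2)s + 3.5·28.1 = 0.
That is s² + 16.6s + 98.35 = 0, so ω_n = 9.917 rad/s and ζ = 16.6/(2·9.917) = 0.8369.

ζ = 0.837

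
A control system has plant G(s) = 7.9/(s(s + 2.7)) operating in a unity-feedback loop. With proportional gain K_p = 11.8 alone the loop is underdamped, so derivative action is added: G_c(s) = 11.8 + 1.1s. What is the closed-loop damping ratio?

ζ = 0.59

Forward path: (11.8 + 1.1s)·7.9/(s(s+2.7)). The closed-loop characteristic equation is s² + (2.7 + 7.9·1.1)s + 7.9·11.8 = 0.
That is s² + 11.39s + 93.22 = 0, so ω_n = 9.655 rad/s and ζ = 11.39/(2·9.655) = 0.5898.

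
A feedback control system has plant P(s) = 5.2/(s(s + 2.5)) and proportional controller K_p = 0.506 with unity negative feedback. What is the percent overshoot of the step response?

Closed-loop characteristic equation: s² + 2.5s + 2.631 = 0, so ω_n = 1.622 rad/s and ζ = 2.5/(2·1.622) = 0.7706.
%OS = 100·exp(−πζ/√(1−ζ²)) = 100·exp(−π·0.7706/√0.4062) = 2.24%.

2.24%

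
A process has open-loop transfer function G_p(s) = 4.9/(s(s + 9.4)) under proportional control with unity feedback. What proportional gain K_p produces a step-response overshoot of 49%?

K_p = 91.9

From %OS = 100·exp(−πζ/√(1−ζ²)) = 49%, ζ = −ln(0.49)/√(π²+ln²(0.49)) = 0.2214.
Characteristic equation s² + 9.4s + 4.9K_p = 0 gives ζ = 9.4/(2√(4.9K_p)).
Setting ζ = 0.2214: √(4.9K_p) = 9.4/(2·0.2214) = 21.23, so K_p = 450.5/4.9 = 91.9.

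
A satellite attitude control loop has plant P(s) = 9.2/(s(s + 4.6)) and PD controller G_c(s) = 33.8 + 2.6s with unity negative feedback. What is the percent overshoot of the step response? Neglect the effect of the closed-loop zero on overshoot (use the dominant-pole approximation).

1.33%

Forward path: (33.8 + 2.6s)·9.2/(s(s+4.6)). The closed-loop characteristic equation is s² + (4.6 + 9.2·2.6)s + 9.2·33.8 = 0.
That is s² + 28.52s + 311 = 0, so ω_n = 17.63 rad/s and ζ = 28.52/(2·17.63) = 0.8087.
%OS = 100·exp(−πζ/√(1−ζ²)) = 1.33%.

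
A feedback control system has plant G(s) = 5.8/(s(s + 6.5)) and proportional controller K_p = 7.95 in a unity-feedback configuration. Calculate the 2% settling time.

T_s ≈ 1.23 s

From 1 + K_pG(s) = 0: s² + 6.5s + 46.11 = 0 ⇒ ω_n = 6.79, ζ = 0.4786.
2% settling time T_s ≈ 4/(ζω_n) = 4/3.25 = 1.23 s.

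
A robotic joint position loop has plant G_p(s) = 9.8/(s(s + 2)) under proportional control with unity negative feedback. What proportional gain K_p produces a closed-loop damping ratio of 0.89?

K_p = 0.129

Closed-loop characteristic equation: s² + 2s + K_p·9.8 = 0.
So ω_n = √(9.8K_p) and 2ζω_n = 2, giving ζ = 2/(2√(9.8K_p)).
Setting ζ = 0.89: √(9.8K_p) = 2/(2·0.89) = 1.124, so K_p = 1.262/9.8 = 0.129.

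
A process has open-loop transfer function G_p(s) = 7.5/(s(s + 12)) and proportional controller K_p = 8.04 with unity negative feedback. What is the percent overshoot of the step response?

2.18%

From 1 + K_pG_p(s) = 0: s² + 12s + 60.3 = 0 ⇒ ω_n = 7.765, ζ = 0.7727.
%OS = 100·exp(−πζ/√(1−ζ²)) = 100·exp(−π·0.7727/√0.403) = 2.18%.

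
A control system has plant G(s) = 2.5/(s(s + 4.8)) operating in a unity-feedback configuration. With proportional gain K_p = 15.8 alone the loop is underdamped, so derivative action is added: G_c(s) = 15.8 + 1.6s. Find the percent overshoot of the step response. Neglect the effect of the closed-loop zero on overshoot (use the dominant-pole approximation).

4.6%

Forward path: (15.8 + 1.6s)·2.5/(s(s+4.8)). The closed-loop characteristic equation is s² + (4.8 + 2.5·1.6)s + 2.5·15.8 = 0.
That is s² + 8.8s + 39.5 = 0, so ω_n = 6.285 rad/s and ζ = 8.8/(2·6.285) = 0.7001.
%OS = 100·exp(−πζ/√(1−ζ²)) = 4.6%.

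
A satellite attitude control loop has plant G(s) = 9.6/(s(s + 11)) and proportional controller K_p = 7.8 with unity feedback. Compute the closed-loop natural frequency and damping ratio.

ω_n = 8.65 rad/s, ζ = 0.636

The closed-loop denominator is s(s+11) + 7.8·9.6 = s² + 11s + 74.88.
So ω_n² = 74.88 ⇒ ω_n = 8.653 rad/s, and ζ = 11/(2ω_n) = 0.636.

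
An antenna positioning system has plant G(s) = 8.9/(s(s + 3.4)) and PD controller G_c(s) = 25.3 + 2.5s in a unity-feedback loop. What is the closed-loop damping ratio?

Forward path: (25.3 + 2.5s)·8.9/(s(s+3.4)). The closed-loop characteristic equation is s² + (3.4 + 8.9·2.5)s + 8.9·25.3 = 0.
That is s² + 25.65s + 225.2 = 0, so ω_n = 15.01 rad/s and ζ = 25.65/(2·15.01) = 0.8547.

ζ = 0.855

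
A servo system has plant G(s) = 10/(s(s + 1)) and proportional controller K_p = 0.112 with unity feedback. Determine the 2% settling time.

From 1 + K_pG(s) = 0: s² + 1s + 1.12 = 0 ⇒ ω_n = 1.058, ζ = 0.4725.
2% settling time T_s ≈ 4/(ζω_n) = 4/0.5 = 8 s.

T_s ≈ 8 s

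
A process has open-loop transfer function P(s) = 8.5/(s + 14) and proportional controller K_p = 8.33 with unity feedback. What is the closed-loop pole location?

s = -84.81

Closed-loop transfer function: T(s) = K_p·P(s)/(1 + K_p·P(s)) = 70.81/(s + 14 + 70.81) = 70.81/(s + 84.81).
The closed-loop pole is at s = −84.81.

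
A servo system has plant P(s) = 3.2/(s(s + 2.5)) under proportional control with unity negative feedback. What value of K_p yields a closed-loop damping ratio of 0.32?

Closed-loop characteristic equation: s² + 2.5s + K_p·3.2 = 0.
So ω_n = √(3.2K_p) and 2ζω_n = 2.5, giving ζ = 2.5/(2√(3.2K_p)).
Setting ζ = 0.32: √(3.2K_p) = 2.5/(2·0.32) = 3.906, so K_p = 15.26/3.2 = 4.77.

K_p = 4.77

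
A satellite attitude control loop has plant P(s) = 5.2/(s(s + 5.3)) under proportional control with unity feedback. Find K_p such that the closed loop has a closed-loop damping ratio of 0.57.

K_p = 4.16

Closed-loop characteristic equation: s² + 5.3s + K_p·5.2 = 0.
So ω_n = √(5.2K_p) and 2ζω_n = 5.3, giving ζ = 5.3/(2√(5.2K_p)).
Setting ζ = 0.57: √(5.2K_p) = 5.3/(2·0.57) = 4.649, so K_p = 21.61/5.2 = 4.16.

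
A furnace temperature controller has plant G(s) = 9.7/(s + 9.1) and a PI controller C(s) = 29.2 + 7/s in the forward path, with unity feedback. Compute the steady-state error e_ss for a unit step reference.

0

The open loop C(s)G(s) has a pole at the origin (type 1), so the static position error constant is infinite and e_ss = 1/(1+∞) = 0.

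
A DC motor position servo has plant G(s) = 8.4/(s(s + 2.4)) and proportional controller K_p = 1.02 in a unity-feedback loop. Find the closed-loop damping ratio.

With unity feedback the closed-loop characteristic equation is s² + 2.4s + 1.02·8.4 = s² + 2.4s + 8.568 = 0.
Matching s² + 2ζω_n s + ω_n²: ω_n = √8.568 = 2.927 rad/s and 2ζω_n = 2.4, so ζ = 2.4/(2·2.927) = 0.41.

ζ = 0.41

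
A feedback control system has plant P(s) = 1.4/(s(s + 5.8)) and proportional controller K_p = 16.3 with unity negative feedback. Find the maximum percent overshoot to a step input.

9.07%

From 1 + K_pP(s) = 0: s² + 5.8s + 22.82 = 0 ⇒ ω_n = 4.777, ζ = 0.6071.
%OS = 100·exp(−πζ/√(1−ζ²)) = 100·exp(−π·0.6071/√0.6315) = 9.07%.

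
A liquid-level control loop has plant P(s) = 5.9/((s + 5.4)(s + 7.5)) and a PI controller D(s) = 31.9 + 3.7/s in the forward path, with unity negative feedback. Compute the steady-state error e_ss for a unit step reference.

The open loop D(s)P(s) has a pole at the origin (type 1), so the static position error constant is infinite and e_ss = 1/(1+∞) = 0.

0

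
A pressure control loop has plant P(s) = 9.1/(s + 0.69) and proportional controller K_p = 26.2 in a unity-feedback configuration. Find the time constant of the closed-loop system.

Closed-loop transfer function: T(s) = K_p·P(s)/(1 + K_p·P(s)) = 238.4/(s + 0.69 + 238.4) = 238.4/(s + 239.1).
Time constant τ = 1/239.1 = 0.00418 s.

τ = 0.00418 s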